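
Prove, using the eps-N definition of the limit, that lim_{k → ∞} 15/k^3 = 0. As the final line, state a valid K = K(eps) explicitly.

K = (15/eps)^{1/3}

Suppose eps > 0. For k ≥ 1, |15/k^3 − 0| = 15/k^3.
15/k^3 < eps ⇔ k^3 > 15/eps ⇔ k > (15/eps)^{1/3}.
Take K = (15/eps)^{1/3}. Then k > K implies 15/k^3 < eps.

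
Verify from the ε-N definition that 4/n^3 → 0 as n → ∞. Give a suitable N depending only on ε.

N = (4/ε)^{1/3}

Suppose ε > 0. For n ≥ 1, |4/n^3 − 0| = 4/n^3.
4/n^3 < ε ⇔ n^3 > 4/ε ⇔ n > (4/ε)^{1/3}.
Take N = (4/ε)^{1/3}. Then n > N implies 4/n^3 < ε.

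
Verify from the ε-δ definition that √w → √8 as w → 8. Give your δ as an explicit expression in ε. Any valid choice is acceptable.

δ = min(8, √8·ε)

Fix ε > 0. We want δ > 0 such that 0 < |w − 8| < δ implies |√w − √8| < ε.
Rationalise: √w − √8 = (w − 8)/(√w + √8), so |√w − √8| = |w − 8|/(√w + √8).
Restrict δ ≤ 8 so that |w − 8| < 8 forces w > 0, and then √w + √8 > √8.
Hence |√w − √8| < |w − 8|/√8, which is < ε once |w − 8| < √8·ε.
Take δ = min(8, √8·ε). If 0 < |w − 8| < δ then w > 0 and |√w − √8| < |w − 8|/√8 < ε.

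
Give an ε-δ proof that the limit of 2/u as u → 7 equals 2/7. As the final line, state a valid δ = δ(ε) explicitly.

Let ε > 0. We seek δ > 0 such that 0 < |u − 7| < δ implies |2/u − (2/7)| < ε.
|2/u − (2/7)| = 2·|7 − u|/(7·|u|) = 2|u − 7|/(7|u|).
Require δ ≤ 7/2 so that |u| > 7 − 7/2 = 7/2, hence 7|u| > 49/2.
Then |2/u − (2/7)| < 2|u − 7|/(49/2), which is < ε when |u − 7| < (49/4)ε.
Take δ = min(7/2, (49/4)ε). Then 0 < |u − 7| < δ gives both |u − 7| < 7/2 and |u − 7| < (49/4)ε, so |2/u − (2/7)| < ε.

δ = min(7/2, (49/4)ε)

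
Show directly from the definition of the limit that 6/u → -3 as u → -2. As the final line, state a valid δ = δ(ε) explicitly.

Suppose ε > 0. We seek δ > 0 such that 0 < |u + 2| < δ implies |6/u + 3| < ε.
|6/u + 3| = 6·|-2 − u|/(2·|u|) = 6|u + 2|/(2|u|).
Require δ ≤ 1 so that |u| > 2 − 1 = 1, hence 2|u| > 2.
Then |6/u + 3| < 6|u + 2|/2, which is < ε when |u + 2| < (1/3)ε.
Take δ = min(1, (1/3)ε). Then 0 < |u + 2| < δ gives both |u + 2| < 1 and |u + 2| < (1/3)ε, so |6/u + 3| < ε.

δ = min(1, (1/3)ε)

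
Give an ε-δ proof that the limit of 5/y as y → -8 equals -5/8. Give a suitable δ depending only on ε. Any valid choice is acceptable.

Fix ε > 0. We seek δ > 0 such that 0 < |y + 8| < δ implies |5/y + 5/8| < ε.
|5/y + 5/8| = 5·|-8 − y|/(8·|y|) = 5|y + 8|/(8|y|).
Restrict δ ≤ 4. Then |y + 8| < 4 gives |y| > 4, so 8|y| > 32.
Then |5/y + 5/8| < 5|y + 8|/32, which is < ε when |y + 8| < (32/5)ε.
Take δ = min(4, (32/5)ε). Then 0 < |y + 8| < δ gives both |y + 8| < 4 and |y + 8| < (32/5)ε, so |5/y + 5/8| < ε.

δ = min(4, (32/5)ε)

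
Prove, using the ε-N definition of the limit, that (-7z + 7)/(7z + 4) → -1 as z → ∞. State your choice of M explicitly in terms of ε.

Suppose ε > 0. We seek M > 0 such that z > M implies |(-7z + 7)/(7z + 4) + 1| < ε.
(-7z + 7)/(7z + 4) + 1 = (7(-7z + 7) − (-7)(7z + 4)) / (7(7z + 4)) = 77/(7(7z + 4)).
For z > 0 we have 7z + 4 > 7z, so |(-7z + 7)/(7z + 4) + 1| = 77/(7(7z + 4)) < 77/(7·7z) = (11/7)/z.
Thus |(-7z + 7)/(7z + 4) + 1| < ε whenever z > (11/7)/ε.
Take M = (11/7)/ε. If z > M then |(-7z + 7)/(7z + 4) + 1| < (11/7)/z < ε.

M = (11/7)/ε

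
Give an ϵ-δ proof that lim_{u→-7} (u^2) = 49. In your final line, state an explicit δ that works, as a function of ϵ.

δ = min(1, ϵ/15)

Let ϵ > 0. We seek δ > 0 with 0 < |u + 7| < δ ⇒ |u^2 − 49| < ϵ.
Factor: u^2 − 49 = (u + 7)(u - 7), so |u^2 − 49| = |u + 7|·|u - 7|.
Restrict δ ≤ 1. Then |u + 7| < 1 gives |u| < 8, so by the triangle inequality |u - 7| ≤ 8 + 7 = 15.
Hence |u^2 − 49| ≤ 15|u + 7|, which is < ϵ once |u + 7| < ϵ/15.
Take δ = min(1, ϵ/15). If 0 < |u + 7| < δ then both bounds hold and |u^2 − 49| ≤ 15|u + 7| < 15·(ϵ/15) = ϵ.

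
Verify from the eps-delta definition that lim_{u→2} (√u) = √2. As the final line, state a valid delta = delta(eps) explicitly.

Fix eps > 0. We want delta > 0 such that 0 < |u − 2| < delta implies |√u − √2| < eps.
Multiplying by the conjugate, |√u − √2| = |u − 2|/(√u + √2).
Restrict delta ≤ 2 so that |u − 2| < 2 forces u > 0, and then √u + √2 > √2.
Hence |√u − √2| < |u − 2|/√2, which is < eps once |u − 2| < √2·eps.
Take delta = min(2, √2·eps). If 0 < |u − 2| < delta then u > 0 and |√u − √2| < |u − 2|/√2 < eps.

delta = min(2, √2·eps)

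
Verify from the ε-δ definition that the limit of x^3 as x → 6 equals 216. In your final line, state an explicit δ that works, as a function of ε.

Fix ε > 0. We seek δ > 0 with 0 < |x − 6| < δ ⇒ |x^3 − 216| < ε.
Factor: x^3 − 216 = (x − 6)(x^2 + 6x + 36), so |x^3 − 216| = |x − 6|·|x^2 + 6x + 36|.
Impose δ ≤ 1 so that |x| < 7; then |x^2 + 6x + 36| ≤ 127.
Hence |x^3 − 216| ≤ 127|x − 6|, which is < ε once |x − 6| < ε/127.
Take δ = min(1, ε/127). If 0 < |x − 6| < δ then both bounds hold and |x^3 − 216| ≤ 127|x − 6| < 127·(ε/127) = ε.

δ = min(1, ε/127)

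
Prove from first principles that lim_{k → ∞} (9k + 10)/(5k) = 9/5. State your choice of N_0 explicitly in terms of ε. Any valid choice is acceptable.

N_0 = 2/ε

Let ε > 0 be given. For k ≥ 1, |(9k + 10)/(5k) − (9/5)| = |50|/(5(5k)) = 50/(5(5k)).
Since 5k ≥ 5k for k ≥ 1, this is ≤ 50/(5·5k) = 2/k.
So |(9k + 10)/(5k) − (9/5)| < ε whenever k > 2/ε.
Take N_0 = 2/ε. If k > N_0 then |(9k + 10)/(5k) − (9/5)| ≤ 2/k < ε.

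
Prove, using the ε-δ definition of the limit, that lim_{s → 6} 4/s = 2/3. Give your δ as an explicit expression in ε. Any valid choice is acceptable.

δ = min(3, (9/2)ε)

Suppose ε > 0. We seek δ > 0 such that 0 < |s − 6| < δ implies |4/s − (2/3)| < ε.
|4/s − (2/3)| = 4·|6 − s|/(6·|s|) = 4|s − 6|/(6|s|).
Require δ ≤ 3 so that |s| > 6 − 3 = 3, hence 6|s| > 18.
Then |4/s − (2/3)| < 4|s − 6|/18, which is < ε when |s − 6| < (9/2)ε.
Take δ = min(3, (9/2)ε). Then 0 < |s − 6| < δ gives both |s − 6| < 3 and |s − 6| < (9/2)ε, so |4/s − (2/3)| < ε.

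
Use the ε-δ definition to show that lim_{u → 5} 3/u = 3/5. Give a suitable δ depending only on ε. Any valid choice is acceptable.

Fix ε > 0. We seek δ > 0 such that 0 < |u − 5| < δ implies |3/u − (3/5)| < ε.
|3/u − (3/5)| = 3·|5 − u|/(5·|u|) = 3|u − 5|/(5|u|).
Restrict δ ≤ 5/2. Then |u − 5| < 5/2 gives |u| > 5/2, so 5|u| > 25/2.
Then |3/u − (3/5)| < 3|u − 5|/(25/2), which is < ε when |u − 5| < (25/6)ε.
Take δ = min(5/2, (25/6)ε). Then 0 < |u − 5| < δ gives both |u − 5| < 5/2 and |u − 5| < (25/6)ε, so |3/u − (3/5)| < ε.

δ = min(5/2, (25/6)ε)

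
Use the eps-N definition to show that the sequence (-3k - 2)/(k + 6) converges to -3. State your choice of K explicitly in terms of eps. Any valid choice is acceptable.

K = 16/eps

Let eps > 0. For k ≥ 1, |(-3k - 2)/(k + 6) + 3| = |16|/((k + 6)) = 16/((k + 6)).
Since k + 6 ≥ k for k ≥ 1, this is ≤ 16/(k) = 16/k.
So |(-3k - 2)/(k + 6) + 3| < eps whenever k > 16/eps.
Take K = 16/eps. If k > K then |(-3k - 2)/(k + 6) + 3| ≤ 16/k < eps.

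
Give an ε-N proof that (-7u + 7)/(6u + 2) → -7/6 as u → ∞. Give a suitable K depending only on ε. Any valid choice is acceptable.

Fix ε > 0. We seek K > 0 such that u > K implies |(-7u + 7)/(6u + 2) + 7/6| < ε.
(-7u + 7)/(6u + 2) + 7/6 = (6(-7u + 7) − (-7)(6u + 2)) / (6(6u + 2)) = 56/(6(6u + 2)).
For u > 0 we have 6u + 2 > 6u, so |(-7u + 7)/(6u + 2) + 7/6| = 56/(6(6u + 2)) < 56/(6·6u) = (14/9)/u.
Thus |(-7u + 7)/(6u + 2) + 7/6| < ε whenever u > (14/9)/ε.
Take K = (14/9)/ε. If u > K then |(-7u + 7)/(6u + 2) + 7/6| < (14/9)/u < ε.

K = (14/9)/ε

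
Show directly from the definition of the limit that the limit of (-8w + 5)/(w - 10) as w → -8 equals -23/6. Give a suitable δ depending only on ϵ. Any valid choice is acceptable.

Let ϵ > 0. We want δ > 0 with 0 < |w + 8| < δ ⇒ |(-8w + 5)/(w - 10) + 23/6| < ϵ.
Combining over a common denominator, (-8w + 5)/(w - 10) + 23/6 = [(-8w + 5)·(-18) − 69·(w - 10)] / [(-18)·(w - 10)] = 75(w + 8) / ((-18)(w - 10)).
So |(-8w + 5)/(w - 10) + 23/6| = 75|w + 8| / (18·|w − 10|).
Restrict δ ≤ 9. Then |w + 8| < 9 gives |w − 10| = |(w + 8) + (-18)| ≥ 18 − 9 = 9.
Hence |(-8w + 5)/(w - 10) + 23/6| < 75|w + 8|/(18·9) = (25/54)|w + 8|, which is < ϵ once |w + 8| < (54/25)ϵ.
Take δ = min(9, (54/25)ϵ). Then 0 < |w + 8| < δ forces both bounds, so |(-8w + 5)/(w - 10) + 23/6| < ϵ.

δ = min(9, (54/25)ϵ)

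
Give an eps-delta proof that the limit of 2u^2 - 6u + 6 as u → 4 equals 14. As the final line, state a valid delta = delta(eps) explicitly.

delta = min(2, eps/14)

Suppose eps > 0. We want delta > 0 such that 0 < |u − 4| < delta implies |(2u^2 - 6u + 6) − 14| < eps.
(2u^2 - 6u + 6) − 14 = 2u^2 - 6u - 8 = (u − 4)(2u + 2).
So |(2u^2 - 6u + 6) − 14| = |u − 4|·|2u + 2|.
Assume first that |u − 4| < 2, so |u| < 6. Then |2u + 2| ≤ 2·6 + 2 = 14.
Hence |(2u^2 - 6u + 6) − 14| ≤ 14|u − 4| < eps provided |u − 4| < eps/14.
Choosing delta = min(2, eps/14) ensures both conditions, hence |(2u^2 - 6u + 6) − 14| < eps.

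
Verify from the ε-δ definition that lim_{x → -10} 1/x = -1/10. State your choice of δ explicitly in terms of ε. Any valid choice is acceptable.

Suppose ε > 0. We seek δ > 0 such that 0 < |x + 10| < δ implies |1/x + 1/10| < ε.
|1/x + 1/10| = |-10 − x|/(10·|x|) = |x + 10|/(10|x|).
Restrict δ ≤ 5. Then |x + 10| < 5 gives |x| > 5, so 10|x| > 50.
Then |1/x + 1/10| < |x + 10|/50, which is < ε when |x + 10| < 50ε.
Take δ = min(5, 50ε). Then 0 < |x + 10| < δ gives both |x + 10| < 5 and |x + 10| < 50ε, so |1/x + 1/10| < ε.

δ = min(5, 50ε)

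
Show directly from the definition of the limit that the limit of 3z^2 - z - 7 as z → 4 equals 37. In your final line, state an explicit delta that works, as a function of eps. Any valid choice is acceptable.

delta = min(1, eps/26)

Fix eps > 0. We want delta > 0 such that 0 < |z − 4| < delta implies |(3z^2 - z - 7) − 37| < eps.
(3z^2 - z - 7) − 37 = 3z^2 - z - 44 = (z − 4)(3z + 11).
So |(3z^2 - z - 7) − 37| = |z − 4|·|3z + 11|.
Require delta ≤ 1. Then |z − 4| < 1 gives |z| < 5, and by the triangle inequality |3z + 11| ≤ 3·5 + 11 = 26.
Hence |(3z^2 - z - 7) − 37| ≤ 26|z − 4| < eps provided |z − 4| < eps/26.
Take delta = min(1, eps/26). Then 0 < |z − 4| < delta gives both |z − 4| < 1 and |z − 4| < eps/26, so |(3z^2 - z - 7) − 37| < eps.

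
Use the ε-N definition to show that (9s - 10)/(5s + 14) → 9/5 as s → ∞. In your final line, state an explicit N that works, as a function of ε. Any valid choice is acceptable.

N = (176/25)/ε

Fix ε > 0. We seek N > 0 such that s > N implies |(9s - 10)/(5s + 14) − (9/5)| < ε.
(9s - 10)/(5s + 14) − (9/5) = (5(9s - 10) − 9(5s + 14)) / (5(5s + 14)) = -176/(5(5s + 14)).
For s > 0 we have 5s + 14 > 5s, so |(9s - 10)/(5s + 14) − (9/5)| = 176/(5(5s + 14)) < 176/(5·5s) = (176/25)/s.
Thus |(9s - 10)/(5s + 14) − (9/5)| < ε whenever s > (176/25)/ε.
Take N = (176/25)/ε. If s > N then |(9s - 10)/(5s + 14) − (9/5)| < (176/25)/s < ε.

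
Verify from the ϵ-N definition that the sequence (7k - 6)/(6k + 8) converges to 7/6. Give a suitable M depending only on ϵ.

M = (23/9)/ϵ

Let ϵ > 0 be given. For k ≥ 1, |(7k - 6)/(6k + 8) − (7/6)| = |-92|/(6(6k + 8)) = 92/(6(6k + 8)).
Since 6k + 8 ≥ 6k for k ≥ 1, this is ≤ 92/(6·6k) = (23/9)/k.
So |(7k - 6)/(6k + 8) − (7/6)| < ϵ whenever k > (23/9)/ϵ.
Take M = (23/9)/ϵ. If k > M then |(7k - 6)/(6k + 8) − (7/6)| ≤ (23/9)/k < ϵ.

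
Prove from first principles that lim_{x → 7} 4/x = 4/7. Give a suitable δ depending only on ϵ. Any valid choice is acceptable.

δ = min(7/2, (49/8)ϵ)

Suppose ϵ > 0. We seek δ > 0 such that 0 < |x − 7| < δ implies |4/x − (4/7)| < ϵ.
|4/x − (4/7)| = 4·|7 − x|/(7·|x|) = 4|x − 7|/(7|x|).
Restrict δ ≤ 7/2. Then |x − 7| < 7/2 gives |x| > 7/2, so 7|x| > 49/2.
Then |4/x − (4/7)| < 4|x − 7|/(49/2), which is < ϵ when |x − 7| < (49/8)ϵ.
Take δ = min(7/2, (49/8)ϵ). Then 0 < |x − 7| < δ gives both |x − 7| < 7/2 and |x − 7| < (49/8)ϵ, so |4/x − (4/7)| < ϵ.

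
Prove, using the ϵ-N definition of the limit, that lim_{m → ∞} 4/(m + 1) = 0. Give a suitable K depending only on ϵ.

Let ϵ > 0 be given. For m ≥ 1, |4/(m + 1) − 0| = 4/(m + 1) ≤ 4/m.
We need 4/m < ϵ, i.e. m > 4/ϵ.
Take K = 4/ϵ. If m > K then |4/(m + 1)| ≤ 4/m < ϵ.

K = 4/ϵ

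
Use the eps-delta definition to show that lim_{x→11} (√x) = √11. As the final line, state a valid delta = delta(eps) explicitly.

Let eps > 0 be given. We want delta > 0 such that 0 < |x − 11| < delta implies |√x − √11| < eps.
Rationalise: √x − √11 = (x − 11)/(√x + √11), so |√x − √11| = |x − 11|/(√x + √11).
Restrict delta ≤ 11 so that |x − 11| < 11 forces x > 0, and then √x + √11 > √11.
Hence |√x − √11| < |x − 11|/√11, which is < eps once |x − 11| < √11·eps.
Take delta = min(11, √11·eps). If 0 < |x − 11| < delta then x > 0 and |√x − √11| < |x − 11|/√11 < eps.

delta = min(11, √11·eps)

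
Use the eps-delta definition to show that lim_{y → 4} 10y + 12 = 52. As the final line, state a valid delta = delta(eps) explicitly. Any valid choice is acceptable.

delta = eps/10

Suppose eps > 0. We need delta > 0 so that 0 < |y − 4| < delta implies |(10y + 12) − 52| < eps.
Since (10y + 12) − 52 = 10(y − 4), we have |(10y + 12) − 52| = 10|y − 4|.
Thus it suffices that |y − 4| < eps/10.
Choosing delta = eps/10 gives |(10y + 12) − 52| = 10|y − 4| < eps whenever |y − 4| < delta.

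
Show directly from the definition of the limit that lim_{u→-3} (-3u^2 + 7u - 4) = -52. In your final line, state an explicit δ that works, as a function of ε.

Fix ε > 0. We want δ > 0 such that 0 < |u + 3| < δ implies |(-3u^2 + 7u - 4) + 52| < ε.
(-3u^2 + 7u - 4) + 52 = -3u^2 + 7u + 48 = (u + 3)(-3u + 16).
So |(-3u^2 + 7u - 4) + 52| = |u + 3|·|-3u + 16|.
Assume first that |u + 3| < 1, so |u| < 4. Then |-3u + 16| ≤ 3·4 + 16 = 28.
Hence |(-3u^2 + 7u - 4) + 52| ≤ 28|u + 3| < ε provided |u + 3| < ε/28.
Take δ = min(1, ε/28). Then 0 < |u + 3| < δ gives both |u + 3| < 1 and |u + 3| < ε/28, so |(-3u^2 + 7u - 4) + 52| < ε.

δ = min(1, ε/28)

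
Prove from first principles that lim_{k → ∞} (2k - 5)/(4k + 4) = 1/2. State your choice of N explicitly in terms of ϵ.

N = (7/4)/ϵ

Let ϵ > 0. For k ≥ 1, |(2k - 5)/(4k + 4) − (1/2)| = |-28|/(4(4k + 4)) = 28/(4(4k + 4)).
Since 4k + 4 ≥ 4k for k ≥ 1, this is ≤ 28/(4·4k) = (7/4)/k.
So |(2k - 5)/(4k + 4) − (1/2)| < ϵ whenever k > (7/4)/ϵ.
Take N = (7/4)/ϵ. If k > N then |(2k - 5)/(4k + 4) − (1/2)| ≤ (7/4)/k < ϵ.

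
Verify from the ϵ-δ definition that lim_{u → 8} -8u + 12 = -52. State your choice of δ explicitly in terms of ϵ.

δ = ϵ/8

Let ϵ > 0. We need δ > 0 so that 0 < |u − 8| < δ implies |(-8u + 12) + 52| < ϵ.
|(-8u + 12) + 52| = |-8u + 64| = 8|u − 8|.
So 8|u − 8| < ϵ exactly when |u − 8| < ϵ/8.
Choosing δ = ϵ/8 gives |(-8u + 12) + 52| = 8|u − 8| < ϵ whenever |u − 8| < δ.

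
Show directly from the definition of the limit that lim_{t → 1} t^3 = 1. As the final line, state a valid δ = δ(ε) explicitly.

δ = min(1, ε/7)

Fix ε > 0. We seek δ > 0 with 0 < |t − 1| < δ ⇒ |t^3 − 1| < ε.
Factor: t^3 − 1 = (t − 1)(t^2 + t + 1), so |t^3 − 1| = |t − 1|·|t^2 + t + 1|.
Restrict δ ≤ 1. Then |t − 1| < 1 gives |t| < 2, so by the triangle inequality |t^2 + t + 1| ≤ 2^2 + 2 + 1 = 7.
Hence |t^3 − 1| ≤ 7|t − 1|, which is < ε once |t − 1| < ε/7.
Take δ = min(1, ε/7). If 0 < |t − 1| < δ then both bounds hold and |t^3 − 1| ≤ 7|t − 1| < 7·(ε/7) = ε.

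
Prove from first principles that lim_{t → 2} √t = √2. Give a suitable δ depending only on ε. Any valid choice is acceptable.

δ = min(2, √2·ε)

Let ε > 0 be given. We want δ > 0 such that 0 < |t − 2| < δ implies |√t − √2| < ε.
Multiplying by the conjugate, |√t − √2| = |t − 2|/(√t + √2).
Restrict δ ≤ 2 so that |t − 2| < 2 forces t > 0, and then √t + √2 > √2.
Hence |√t − √2| < |t − 2|/√2, which is < ε once |t − 2| < √2·ε.
Take δ = min(2, √2·ε). If 0 < |t − 2| < δ then t > 0 and |√t − √2| < |t − 2|/√2 < ε.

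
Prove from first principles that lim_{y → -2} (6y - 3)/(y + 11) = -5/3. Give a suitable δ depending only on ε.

δ = min(9/2, (27/46)ε)

Suppose ε > 0. We want δ > 0 with 0 < |y + 2| < δ ⇒ |(6y - 3)/(y + 11) + 5/3| < ε.
Combining over a common denominator, (6y - 3)/(y + 11) + 5/3 = [(6y - 3)·9 − (-15)·(y + 11)] / [9·(y + 11)] = 69(y + 2) / (9(y + 11)).
So |(6y - 3)/(y + 11) + 5/3| = 69|y + 2| / (9·|y + 11|).
Restrict δ ≤ 9/2. Then |y + 2| < 9/2 gives |y + 11| = |(y + 2) + 9| ≥ 9 − 9/2 = 9/2.
Hence |(6y - 3)/(y + 11) + 5/3| < 69|y + 2|/(9·(9/2)) = (46/27)|y + 2|, which is < ε once |y + 2| < (27/46)ε.
Take δ = min(9/2, (27/46)ε). Then 0 < |y + 2| < δ forces both bounds, so |(6y - 3)/(y + 11) + 5/3| < ε.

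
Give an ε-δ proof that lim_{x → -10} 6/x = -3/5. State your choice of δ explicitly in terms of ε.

δ = min(5, (25/3)ε)

Let ε > 0 be given. We seek δ > 0 such that 0 < |x + 10| < δ implies |6/x + 3/5| < ε.
|6/x + 3/5| = 6·|-10 − x|/(10·|x|) = 6|x + 10|/(10|x|).
Require δ ≤ 5 so that |x| > 10 − 5 = 5, hence 10|x| > 50.
Then |6/x + 3/5| < 6|x + 10|/50, which is < ε when |x + 10| < (25/3)ε.
Take δ = min(5, (25/3)ε). Then 0 < |x + 10| < δ gives both |x + 10| < 5 and |x + 10| < (25/3)ε, so |6/x + 3/5| < ε.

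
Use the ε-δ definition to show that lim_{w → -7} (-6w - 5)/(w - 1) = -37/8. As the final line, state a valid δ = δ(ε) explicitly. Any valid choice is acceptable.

δ = min(4, (32/11)ε)

Let ε > 0 be given. We want δ > 0 with 0 < |w + 7| < δ ⇒ |(-6w - 5)/(w - 1) + 37/8| < ε.
Combining over a common denominator, (-6w - 5)/(w - 1) + 37/8 = [(-6w - 5)·(-8) − 37·(w - 1)] / [(-8)·(w - 1)] = 11(w + 7) / ((-8)(w - 1)).
So |(-6w - 5)/(w - 1) + 37/8| = 11|w + 7| / (8·|w − 1|).
Restrict δ ≤ 4. Then |w + 7| < 4 gives |w − 1| = |(w + 7) + (-8)| ≥ 8 − 4 = 4.
Hence |(-6w - 5)/(w - 1) + 37/8| < 11|w + 7|/(8·4) = (11/32)|w + 7|, which is < ε once |w + 7| < (32/11)ε.
Take δ = min(4, (32/11)ε). Then 0 < |w + 7| < δ forces both bounds, so |(-6w - 5)/(w - 1) + 37/8| < ε.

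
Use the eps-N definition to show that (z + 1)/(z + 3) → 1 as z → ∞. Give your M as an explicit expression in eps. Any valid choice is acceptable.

Suppose eps > 0. We seek M > 0 such that z > M implies |(z + 1)/(z + 3) − 1| < eps.
(z + 1)/(z + 3) − 1 = ((z + 1) − (z + 3)) / ((z + 3)) = -2/((z + 3)).
For z > 0 we have z + 3 > z, so |(z + 1)/(z + 3) − 1| = 2/((z + 3)) < 2/(z) = 2/z.
Thus |(z + 1)/(z + 3) − 1| < eps whenever z > 2/eps.
Take M = 2/eps. If z > M then |(z + 1)/(z + 3) − 1| < 2/z < eps.

M = 2/eps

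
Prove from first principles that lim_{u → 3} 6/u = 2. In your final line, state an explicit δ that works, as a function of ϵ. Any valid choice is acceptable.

δ = min(3/2, (3/4)ϵ)

Fix ϵ > 0. We seek δ > 0 such that 0 < |u − 3| < δ implies |6/u − 2| < ϵ.
|6/u − 2| = 6·|3 − u|/(3·|u|) = 6|u − 3|/(3|u|).
Restrict δ ≤ 3/2. Then |u − 3| < 3/2 gives |u| > 3/2, so 3|u| > 9/2.
Then |6/u − 2| < 6|u − 3|/(9/2), which is < ϵ when |u − 3| < (3/4)ϵ.
Take δ = min(3/2, (3/4)ϵ). Then 0 < |u − 3| < δ gives both |u − 3| < 3/2 and |u − 3| < (3/4)ϵ, so |6/u − 2| < ϵ.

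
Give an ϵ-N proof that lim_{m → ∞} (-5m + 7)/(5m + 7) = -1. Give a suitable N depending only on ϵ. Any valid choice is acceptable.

N = (14/5)/ϵ

Fix ϵ > 0. For m ≥ 1, |(-5m + 7)/(5m + 7) + 1| = |70|/(5(5m + 7)) = 70/(5(5m + 7)).
Since 5m + 7 ≥ 5m for m ≥ 1, this is ≤ 70/(5·5m) = (14/5)/m.
So |(-5m + 7)/(5m + 7) + 1| < ϵ whenever m > (14/5)/ϵ.
Take N = (14/5)/ϵ. If m > N then |(-5m + 7)/(5m + 7) + 1| ≤ (14/5)/m < ϵ.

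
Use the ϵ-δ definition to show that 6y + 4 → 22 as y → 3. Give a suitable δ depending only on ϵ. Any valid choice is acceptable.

δ = ϵ/6

Fix ϵ > 0. We need δ > 0 so that 0 < |y − 3| < δ implies |(6y + 4) − 22| < ϵ.
|(6y + 4) − 22| = |6y - 18| = 6|y − 3|.
Thus it suffices that |y − 3| < ϵ/6.
Take δ = ϵ/6. If 0 < |y − 3| < δ then |(6y + 4) − 22| = 6|y − 3| < 6·(ϵ/6) = ϵ.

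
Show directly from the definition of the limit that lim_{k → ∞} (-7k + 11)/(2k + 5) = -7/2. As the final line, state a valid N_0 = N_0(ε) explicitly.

Fix ε > 0. For k ≥ 1, |(-7k + 11)/(2k + 5) + 7/2| = |57|/(2(2k + 5)) = 57/(2(2k + 5)).
Since 2k + 5 ≥ 2k for k ≥ 1, this is ≤ 57/(2·2k) = (57/4)/k.
So |(-7k + 11)/(2k + 5) + 7/2| < ε whenever k > (57/4)/ε.
Take N_0 = (57/4)/ε. If k > N_0 then |(-7k + 11)/(2k + 5) + 7/2| ≤ (57/4)/k < ε.

N_0 = (57/4)/ε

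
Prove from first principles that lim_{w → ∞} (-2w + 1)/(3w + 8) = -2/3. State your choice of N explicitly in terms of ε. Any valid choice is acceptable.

Fix ε > 0. We seek N > 0 such that w > N implies |(-2w + 1)/(3w + 8) + 2/3| < ε.
(-2w + 1)/(3w + 8) + 2/3 = (3(-2w + 1) − (-2)(3w + 8)) / (3(3w + 8)) = 19/(3(3w + 8)).
For w > 0 we have 3w + 8 > 3w, so |(-2w + 1)/(3w + 8) + 2/3| = 19/(3(3w + 8)) < 19/(3·3w) = (19/9)/w.
Thus |(-2w + 1)/(3w + 8) + 2/3| < ε whenever w > (19/9)/ε.
Take N = (19/9)/ε. If w > N then |(-2w + 1)/(3w + 8) + 2/3| < (19/9)/w < ε.

N = (19/9)/ε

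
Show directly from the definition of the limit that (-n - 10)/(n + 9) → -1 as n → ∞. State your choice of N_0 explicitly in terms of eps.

N_0 = 1/eps

Suppose eps > 0. For n ≥ 1, |(-n - 10)/(n + 9) + 1| = |-1|/((n + 9)) = 1/((n + 9)).
Since n + 9 ≥ n for n ≥ 1, this is ≤ 1/(n) = 1/n.
So |(-n - 10)/(n + 9) + 1| < eps whenever n > 1/eps.
Take N_0 = 1/eps. If n > N_0 then |(-n - 10)/(n + 9) + 1| ≤ 1/n < eps.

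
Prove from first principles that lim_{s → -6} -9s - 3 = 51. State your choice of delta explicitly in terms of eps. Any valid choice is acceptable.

Suppose eps > 0. We need delta > 0 so that 0 < |s + 6| < delta implies |(-9s - 3) − 51| < eps.
Since (-9s - 3) − 51 = -9(s + 6), we have |(-9s - 3) − 51| = 9|s + 6|.
Thus it suffices that |s + 6| < eps/9.
Choosing delta = eps/9 gives |(-9s - 3) − 51| = 9|s + 6| < eps whenever |s + 6| < delta.

delta = eps/9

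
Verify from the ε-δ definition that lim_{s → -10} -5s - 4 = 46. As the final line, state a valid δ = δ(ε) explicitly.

δ = ε/5

Suppose ε > 0. We need δ > 0 so that 0 < |s + 10| < δ implies |(-5s - 4) − 46| < ε.
Since (-5s - 4) − 46 = -5(s + 10), we have |(-5s - 4) − 46| = 5|s + 10|.
So 5|s + 10| < ε exactly when |s + 10| < ε/5.
Choosing δ = ε/5 gives |(-5s - 4) − 46| = 5|s + 10| < ε whenever |s + 10| < δ.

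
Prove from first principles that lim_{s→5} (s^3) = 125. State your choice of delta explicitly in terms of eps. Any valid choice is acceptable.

delta = min(1, eps/91)

Let eps > 0. We seek delta > 0 with 0 < |s − 5| < delta ⇒ |s^3 − 125| < eps.
Factor: s^3 − 125 = (s − 5)(s^2 + 5s + 25), so |s^3 − 125| = |s − 5|·|s^2 + 5s + 25|.
Impose delta ≤ 1 so that |s| < 6; then |s^2 + 5s + 25| ≤ 91.
Hence |s^3 − 125| ≤ 91|s − 5|, which is < eps once |s − 5| < eps/91.
Take delta = min(1, eps/91). If 0 < |s − 5| < delta then both bounds hold and |s^3 − 125| ≤ 91|s − 5| < 91·(eps/91) = eps.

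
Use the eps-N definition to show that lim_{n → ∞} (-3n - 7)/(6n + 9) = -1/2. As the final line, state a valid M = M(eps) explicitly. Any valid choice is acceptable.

M = (5/12)/eps

Let eps > 0. For n ≥ 1, |(-3n - 7)/(6n + 9) + 1/2| = |-15|/(6(6n + 9)) = 15/(6(6n + 9)).
Since 6n + 9 ≥ 6n for n ≥ 1, this is ≤ 15/(6·6n) = (5/12)/n.
So |(-3n - 7)/(6n + 9) + 1/2| < eps whenever n > (5/12)/eps.
Take M = (5/12)/eps. If n > M then |(-3n - 7)/(6n + 9) + 1/2| ≤ (5/12)/n < eps.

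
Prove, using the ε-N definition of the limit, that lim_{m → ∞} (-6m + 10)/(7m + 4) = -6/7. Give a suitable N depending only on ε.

N = (94/49)/ε

Let ε > 0 be given. For m ≥ 1, |(-6m + 10)/(7m + 4) + 6/7| = |94|/(7(7m + 4)) = 94/(7(7m + 4)).
Since 7m + 4 ≥ 7m for m ≥ 1, this is ≤ 94/(7·7m) = (94/49)/m.
So |(-6m + 10)/(7m + 4) + 6/7| < ε whenever m > (94/49)/ε.
Take N = (94/49)/ε. If m > N then |(-6m + 10)/(7m + 4) + 6/7| ≤ (94/49)/m < ε.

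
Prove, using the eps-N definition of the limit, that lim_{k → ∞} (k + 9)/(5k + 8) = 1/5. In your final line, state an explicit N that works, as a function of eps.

N = (37/25)/eps

Let eps > 0. For k ≥ 1, |(k + 9)/(5k + 8) − (1/5)| = |37|/(5(5k + 8)) = 37/(5(5k + 8)).
Since 5k + 8 ≥ 5k for k ≥ 1, this is ≤ 37/(5·5k) = (37/25)/k.
So |(k + 9)/(5k + 8) − (1/5)| < eps whenever k > (37/25)/eps.
Take N = (37/25)/eps. If k > N then |(k + 9)/(5k + 8) − (1/5)| ≤ (37/25)/k < eps.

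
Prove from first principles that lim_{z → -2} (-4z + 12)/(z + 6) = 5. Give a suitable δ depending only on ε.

Suppose ε > 0. We want δ > 0 with 0 < |z + 2| < δ ⇒ |(-4z + 12)/(z + 6) − 5| < ε.
Combining over a common denominator, (-4z + 12)/(z + 6) − 5 = [(-4z + 12)·4 − 20·(z + 6)] / [4·(z + 6)] = -36(z + 2) / (4(z + 6)).
So |(-4z + 12)/(z + 6) − 5| = 36|z + 2| / (4·|z + 6|).
Require δ ≤ 2, so |z + 6| ≥ |4| − |z + 2| > 4 − 2 = 2.
Hence |(-4z + 12)/(z + 6) − 5| < 36|z + 2|/(4·2) = (9/2)|z + 2|, which is < ε once |z + 2| < (2/9)ε.
Take δ = min(2, (2/9)ε). Then 0 < |z + 2| < δ forces both bounds, so |(-4z + 12)/(z + 6) − 5| < ε.

δ = min(2, (2/9)ε)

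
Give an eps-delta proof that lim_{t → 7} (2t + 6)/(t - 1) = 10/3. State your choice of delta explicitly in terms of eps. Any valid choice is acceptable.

delta = min(3, (9/4)eps)

Let eps > 0 be given. We want delta > 0 with 0 < |t − 7| < delta ⇒ |(2t + 6)/(t - 1) − (10/3)| < eps.
Combining over a common denominator, (2t + 6)/(t - 1) − (10/3) = [(2t + 6)·6 − 20·(t - 1)] / [6·(t - 1)] = -8(t − 7) / (6(t - 1)).
So |(2t + 6)/(t - 1) − (10/3)| = 8|t − 7| / (6·|t − 1|).
Restrict delta ≤ 3. Then |t − 7| < 3 gives |t − 1| = |(t − 7) + 6| ≥ 6 − 3 = 3.
Hence |(2t + 6)/(t - 1) − (10/3)| < 8|t − 7|/(6·3) = (4/9)|t − 7|, which is < eps once |t − 7| < (9/4)eps.
Take delta = min(3, (9/4)eps). Then 0 < |t − 7| < delta forces both bounds, so |(2t + 6)/(t - 1) − (10/3)| < eps.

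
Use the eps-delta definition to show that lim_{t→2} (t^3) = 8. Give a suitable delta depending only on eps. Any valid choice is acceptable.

delta = min(1, eps/19)

Let eps > 0. We seek delta > 0 with 0 < |t − 2| < delta ⇒ |t^3 − 8| < eps.
Factor: t^3 − 8 = (t − 2)(t^2 + 2t + 4), so |t^3 − 8| = |t − 2|·|t^2 + 2t + 4|.
Restrict delta ≤ 1. Then |t − 2| < 1 gives |t| < 3, so by the triangle inequality |t^2 + 2t + 4| ≤ 3^2 + 2·3 + 4 = 19.
Hence |t^3 − 8| ≤ 19|t − 2|, which is < eps once |t − 2| < eps/19.
Take delta = min(1, eps/19). If 0 < |t − 2| < delta then both bounds hold and |t^3 − 8| ≤ 19|t − 2| < 19·(eps/19) = eps.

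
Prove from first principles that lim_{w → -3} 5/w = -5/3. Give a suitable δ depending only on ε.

δ = min(3/2, (9/10)ε)

Fix ε > 0. We seek δ > 0 such that 0 < |w + 3| < δ implies |5/w + 5/3| < ε.
|5/w + 5/3| = 5·|-3 − w|/(3·|w|) = 5|w + 3|/(3|w|).
Restrict δ ≤ 3/2. Then |w + 3| < 3/2 gives |w| > 3/2, so 3|w| > 9/2.
Then |5/w + 5/3| < 5|w + 3|/(9/2), which is < ε when |w + 3| < (9/10)ε.
Take δ = min(3/2, (9/10)ε). Then 0 < |w + 3| < δ gives both |w + 3| < 3/2 and |w + 3| < (9/10)ε, so |5/w + 5/3| < ε.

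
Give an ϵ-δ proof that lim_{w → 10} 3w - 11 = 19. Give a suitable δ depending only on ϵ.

Fix ϵ > 0. We need δ > 0 so that 0 < |w − 10| < δ implies |(3w - 11) − 19| < ϵ.
Since (3w - 11) − 19 = 3(w − 10), we have |(3w - 11) − 19| = 3|w − 10|.
Thus it suffices that |w − 10| < ϵ/3.
Choosing δ = ϵ/3 gives |(3w - 11) − 19| = 3|w − 10| < ϵ whenever |w − 10| < δ.

δ = ϵ/3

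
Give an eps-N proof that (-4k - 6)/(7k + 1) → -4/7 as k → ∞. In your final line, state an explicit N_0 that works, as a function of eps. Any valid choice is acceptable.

Suppose eps > 0. For k ≥ 1, |(-4k - 6)/(7k + 1) + 4/7| = |-38|/(7(7k + 1)) = 38/(7(7k + 1)).
Since 7k + 1 ≥ 7k for k ≥ 1, this is ≤ 38/(7·7k) = (38/49)/k.
So |(-4k - 6)/(7k + 1) + 4/7| < eps whenever k > (38/49)/eps.
Take N_0 = (38/49)/eps. If k > N_0 then |(-4k - 6)/(7k + 1) + 4/7| ≤ (38/49)/k < eps.

N_0 = (38/49)/eps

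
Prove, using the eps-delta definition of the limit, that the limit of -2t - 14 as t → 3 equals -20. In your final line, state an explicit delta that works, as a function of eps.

delta = eps/2

Fix eps > 0. We need delta > 0 so that 0 < |t − 3| < delta implies |(-2t - 14) + 20| < eps.
Since (-2t - 14) + 20 = -2(t − 3), we have |(-2t - 14) + 20| = 2|t − 3|.
Thus it suffices that |t − 3| < eps/2.
Choosing delta = eps/2 gives |(-2t - 14) + 20| = 2|t − 3| < eps whenever |t − 3| < delta.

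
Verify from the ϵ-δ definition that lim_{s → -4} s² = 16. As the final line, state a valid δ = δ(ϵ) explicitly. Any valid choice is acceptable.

δ = min(2, ϵ/10)

Suppose ϵ > 0. We seek δ > 0 with 0 < |s + 4| < δ ⇒ |s² − 16| < ϵ.
Factor: s² − 16 = (s + 4)(s - 4), so |s² − 16| = |s + 4|·|s - 4|.
Impose δ ≤ 2 so that |s| < 6; then |s - 4| ≤ 10.
Hence |s² − 16| ≤ 10|s + 4|, which is < ϵ once |s + 4| < ϵ/10.
Take δ = min(2, ϵ/10). If 0 < |s + 4| < δ then both bounds hold and |s² − 16| ≤ 10|s + 4| < 10·(ϵ/10) = ϵ.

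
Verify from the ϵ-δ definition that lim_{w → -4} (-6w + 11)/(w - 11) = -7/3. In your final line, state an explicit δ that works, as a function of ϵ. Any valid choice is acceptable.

δ = min(15/2, (45/22)ϵ)

Let ϵ > 0 be given. We want δ > 0 with 0 < |w + 4| < δ ⇒ |(-6w + 11)/(w - 11) + 7/3| < ϵ.
Combining over a common denominator, (-6w + 11)/(w - 11) + 7/3 = [(-6w + 11)·(-15) − 35·(w - 11)] / [(-15)·(w - 11)] = 55(w + 4) / ((-15)(w - 11)).
So |(-6w + 11)/(w - 11) + 7/3| = 55|w + 4| / (15·|w − 11|).
Require δ ≤ 15/2, so |w − 11| ≥ |-15| − |w + 4| > 15 − 15/2 = 15/2.
Hence |(-6w + 11)/(w - 11) + 7/3| < 55|w + 4|/(15·(15/2)) = (22/45)|w + 4|, which is < ϵ once |w + 4| < (45/22)ϵ.
Take δ = min(15/2, (45/22)ϵ). Then 0 < |w + 4| < δ forces both bounds, so |(-6w + 11)/(w - 11) + 7/3| < ϵ.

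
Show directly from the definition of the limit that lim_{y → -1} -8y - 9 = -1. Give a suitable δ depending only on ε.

δ = ε/8

Suppose ε > 0. We need δ > 0 so that 0 < |y + 1| < δ implies |(-8y - 9) + 1| < ε.
Since (-8y - 9) + 1 = -8(y + 1), we have |(-8y - 9) + 1| = 8|y + 1|.
Thus it suffices that |y + 1| < ε/8.
Take δ = ε/8. If 0 < |y + 1| < δ then |(-8y - 9) + 1| = 8|y + 1| < 8·(ε/8) = ε.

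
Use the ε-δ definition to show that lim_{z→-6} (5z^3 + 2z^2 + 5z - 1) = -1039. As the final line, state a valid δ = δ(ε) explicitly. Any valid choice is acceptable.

δ = min(1, ε/614)

Suppose ε > 0. We want δ > 0 such that 0 < |z + 6| < δ implies |(5z^3 + 2z^2 + 5z - 1) + 1039| < ε.
(5z^3 + 2z^2 + 5z - 1) + 1039 = 5z^3 + 2z^2 + 5z + 1038 = (z + 6)(5z^2 - 28z + 173).
So |(5z^3 + 2z^2 + 5z - 1) + 1039| = |z + 6|·|5z^2 - 28z + 173|.
Assume first that |z + 6| < 1, so |z| < 7. Then |5z^2 - 28z + 173| ≤ 5·7^2 + 28·7 + 173 = 614.
Hence |(5z^3 + 2z^2 + 5z - 1) + 1039| ≤ 614|z + 6| < ε provided |z + 6| < ε/614.
Choosing δ = min(1, ε/614) ensures both conditions, hence |(5z^3 + 2z^2 + 5z - 1) + 1039| < ε.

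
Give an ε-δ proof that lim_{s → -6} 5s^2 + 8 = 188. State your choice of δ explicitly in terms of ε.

Let ε > 0 be given. We want δ > 0 such that 0 < |s + 6| < δ implies |(5s^2 + 8) − 188| < ε.
(5s^2 + 8) − 188 = 5s^2 - 180 = (s + 6)(5s - 30).
So |(5s^2 + 8) − 188| = |s + 6|·|5s - 30|.
Require δ ≤ 2. Then |s + 6| < 2 gives |s| < 8, and by the triangle inequality |5s - 30| ≤ 5·8 + 30 = 70.
Hence |(5s^2 + 8) − 188| ≤ 70|s + 6| < ε provided |s + 6| < ε/70.
Take δ = min(2, ε/70). Then 0 < |s + 6| < δ gives both |s + 6| < 2 and |s + 6| < ε/70, so |(5s^2 + 8) − 188| < ε.

δ = min(2, ε/70)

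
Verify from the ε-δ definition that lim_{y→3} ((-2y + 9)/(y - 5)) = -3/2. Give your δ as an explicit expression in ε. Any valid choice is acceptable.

Fix ε > 0. We want δ > 0 with 0 < |y − 3| < δ ⇒ |(-2y + 9)/(y - 5) + 3/2| < ε.
Combining over a common denominator, (-2y + 9)/(y - 5) + 3/2 = [(-2y + 9)·(-2) − 3·(y - 5)] / [(-2)·(y - 5)] = 1(y − 3) / ((-2)(y - 5)).
So |(-2y + 9)/(y - 5) + 3/2| = |y − 3| / (2·|y − 5|).
Require δ ≤ 1, so |y − 5| ≥ |-2| − |y − 3| > 2 − 1 = 1.
Hence |(-2y + 9)/(y - 5) + 3/2| < |y − 3|/(2·1) = (1/2)|y − 3|, which is < ε once |y − 3| < 2ε.
Take δ = min(1, 2ε). Then 0 < |y − 3| < δ forces both bounds, so |(-2y + 9)/(y - 5) + 3/2| < ε.

δ = min(1, 2ε)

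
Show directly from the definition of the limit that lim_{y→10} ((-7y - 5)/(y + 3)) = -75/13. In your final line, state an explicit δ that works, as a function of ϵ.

Let ϵ > 0. We want δ > 0 with 0 < |y − 10| < δ ⇒ |(-7y - 5)/(y + 3) + 75/13| < ϵ.
Combining over a common denominator, (-7y - 5)/(y + 3) + 75/13 = [(-7y - 5)·13 − (-75)·(y + 3)] / [13·(y + 3)] = -16(y − 10) / (13(y + 3)).
So |(-7y - 5)/(y + 3) + 75/13| = 16|y − 10| / (13·|y + 3|).
Restrict δ ≤ 13/2. Then |y − 10| < 13/2 gives |y + 3| = |(y − 10) + 13| ≥ 13 − 13/2 = 13/2.
Hence |(-7y - 5)/(y + 3) + 75/13| < 16|y − 10|/(13·(13/2)) = (32/169)|y − 10|, which is < ϵ once |y − 10| < (169/32)ϵ.
Take δ = min(13/2, (169/32)ϵ). Then 0 < |y − 10| < δ forces both bounds, so |(-7y - 5)/(y + 3) + 75/13| < ϵ.

δ = min(13/2, (169/32)ϵ)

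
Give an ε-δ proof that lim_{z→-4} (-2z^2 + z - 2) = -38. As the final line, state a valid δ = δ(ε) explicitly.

δ = min(1, ε/19)

Let ε > 0 be given. We want δ > 0 such that 0 < |z + 4| < δ implies |(-2z^2 + z - 2) + 38| < ε.
(-2z^2 + z - 2) + 38 = -2z^2 + z + 36 = (z + 4)(-2z + 9).
So |(-2z^2 + z - 2) + 38| = |z + 4|·|-2z + 9|.
Require δ ≤ 1. Then |z + 4| < 1 gives |z| < 5, and by the triangle inequality |-2z + 9| ≤ 2·5 + 9 = 19.
Hence |(-2z^2 + z - 2) + 38| ≤ 19|z + 4| < ε provided |z + 4| < ε/19.
Take δ = min(1, ε/19). Then 0 < |z + 4| < δ gives both |z + 4| < 1 and |z + 4| < ε/19, so |(-2z^2 + z - 2) + 38| < ε.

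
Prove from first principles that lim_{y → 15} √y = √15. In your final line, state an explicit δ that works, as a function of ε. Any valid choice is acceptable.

δ = min(15, √15·ε)

Fix ε > 0. We want δ > 0 such that 0 < |y − 15| < δ implies |√y − √15| < ε.
Multiplying by the conjugate, |√y − √15| = |y − 15|/(√y + √15).
Restrict δ ≤ 15 so that |y − 15| < 15 forces y > 0, and then √y + √15 > √15.
Hence |√y − √15| < |y − 15|/√15, which is < ε once |y − 15| < √15·ε.
Take δ = min(15, √15·ε). If 0 < |y − 15| < δ then y > 0 and |√y − √15| < |y − 15|/√15 < ε.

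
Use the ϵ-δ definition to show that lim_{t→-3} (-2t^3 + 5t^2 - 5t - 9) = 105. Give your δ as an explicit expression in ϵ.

δ = min(1, ϵ/114)

Let ϵ > 0 be given. We want δ > 0 such that 0 < |t + 3| < δ implies |(-2t^3 + 5t^2 - 5t - 9) − 105| < ϵ.
(-2t^3 + 5t^2 - 5t - 9) − 105 = -2t^3 + 5t^2 - 5t - 114 = (t + 3)(-2t^2 + 11t - 38).
So |(-2t^3 + 5t^2 - 5t - 9) − 105| = |t + 3|·|-2t^2 + 11t - 38|.
Require δ ≤ 1. Then |t + 3| < 1 gives |t| < 4, and by the triangle inequality |-2t^2 + 11t - 38| ≤ 2·4^2 + 11·4 + 38 = 114.
Hence |(-2t^3 + 5t^2 - 5t - 9) − 105| ≤ 114|t + 3| < ϵ provided |t + 3| < ϵ/114.
Choosing δ = min(1, ϵ/114) ensures both conditions, hence |(-2t^3 + 5t^2 - 5t - 9) − 105| < ϵ.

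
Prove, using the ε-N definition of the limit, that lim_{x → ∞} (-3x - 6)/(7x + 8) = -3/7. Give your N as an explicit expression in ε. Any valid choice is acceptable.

N = (18/49)/ε

Let ε > 0 be given. We seek N > 0 such that x > N implies |(-3x - 6)/(7x + 8) + 3/7| < ε.
(-3x - 6)/(7x + 8) + 3/7 = (7(-3x - 6) − (-3)(7x + 8)) / (7(7x + 8)) = -18/(7(7x + 8)).
For x > 0 we have 7x + 8 > 7x, so |(-3x - 6)/(7x + 8) + 3/7| = 18/(7(7x + 8)) < 18/(7·7x) = (18/49)/x.
Thus |(-3x - 6)/(7x + 8) + 3/7| < ε whenever x > (18/49)/ε.
Take N = (18/49)/ε. If x > N then |(-3x - 6)/(7x + 8) + 3/7| < (18/49)/x < ε.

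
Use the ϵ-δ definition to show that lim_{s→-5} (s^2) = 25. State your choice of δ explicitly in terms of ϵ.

δ = min(1, ϵ/11)

Fix ϵ > 0. We seek δ > 0 with 0 < |s + 5| < δ ⇒ |s^2 − 25| < ϵ.
Factor: s^2 − 25 = (s + 5)(s - 5), so |s^2 − 25| = |s + 5|·|s - 5|.
Restrict δ ≤ 1. Then |s + 5| < 1 gives |s| < 6, so by the triangle inequality |s - 5| ≤ 6 + 5 = 11.
Hence |s^2 − 25| ≤ 11|s + 5|, which is < ϵ once |s + 5| < ϵ/11.
Take δ = min(1, ϵ/11). If 0 < |s + 5| < δ then both bounds hold and |s^2 − 25| ≤ 11|s + 5| < 11·(ϵ/11) = ϵ.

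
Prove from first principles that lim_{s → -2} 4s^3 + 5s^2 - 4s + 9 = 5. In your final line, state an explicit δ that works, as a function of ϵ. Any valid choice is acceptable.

δ = min(1, ϵ/47)

Let ϵ > 0. We want δ > 0 such that 0 < |s + 2| < δ implies |(4s^3 + 5s^2 - 4s + 9) − 5| < ϵ.
(4s^3 + 5s^2 - 4s + 9) − 5 = 4s^3 + 5s^2 - 4s + 4 = (s + 2)(4s^2 - 3s + 2).
So |(4s^3 + 5s^2 - 4s + 9) − 5| = |s + 2|·|4s^2 - 3s + 2|.
Assume first that |s + 2| < 1, so |s| < 3. Then |4s^2 - 3s + 2| ≤ 4·3^2 + 3·3 + 2 = 47.
Hence |(4s^3 + 5s^2 - 4s + 9) − 5| ≤ 47|s + 2| < ϵ provided |s + 2| < ϵ/47.
Choosing δ = min(1, ϵ/47) ensures both conditions, hence |(4s^3 + 5s^2 - 4s + 9) − 5| < ϵ.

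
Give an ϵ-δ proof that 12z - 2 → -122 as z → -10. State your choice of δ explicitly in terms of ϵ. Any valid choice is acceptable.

Fix ϵ > 0. We need δ > 0 so that 0 < |z + 10| < δ implies |(12z - 2) + 122| < ϵ.
Since (12z - 2) + 122 = 12(z + 10), we have |(12z - 2) + 122| = 12|z + 10|.
Thus it suffices that |z + 10| < ϵ/12.
Take δ = ϵ/12. If 0 < |z + 10| < δ then |(12z - 2) + 122| = 12|z + 10| < 12·(ϵ/12) = ϵ.

δ = ϵ/12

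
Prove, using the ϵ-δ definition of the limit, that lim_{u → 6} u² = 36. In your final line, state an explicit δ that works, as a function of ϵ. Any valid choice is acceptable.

Fix ϵ > 0. We seek δ > 0 with 0 < |u − 6| < δ ⇒ |u² − 36| < ϵ.
Factor: u² − 36 = (u − 6)(u + 6), so |u² − 36| = |u − 6|·|u + 6|.
Impose δ ≤ 1 so that |u| < 7; then |u + 6| ≤ 13.
Hence |u² − 36| ≤ 13|u − 6|, which is < ϵ once |u − 6| < ϵ/13.
Take δ = min(1, ϵ/13). If 0 < |u − 6| < δ then both bounds hold and |u² − 36| ≤ 13|u − 6| < 13·(ϵ/13) = ϵ.

δ = min(1, ϵ/13)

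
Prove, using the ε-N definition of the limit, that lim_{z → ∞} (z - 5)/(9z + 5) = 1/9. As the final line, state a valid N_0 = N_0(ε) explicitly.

Let ε > 0 be given. We seek N_0 > 0 such that z > N_0 implies |(z - 5)/(9z + 5) − (1/9)| < ε.
(z - 5)/(9z + 5) − (1/9) = (9(z - 5) − (9z + 5)) / (9(9z + 5)) = -50/(9(9z + 5)).
For z > 0 we have 9z + 5 > 9z, so |(z - 5)/(9z + 5) − (1/9)| = 50/(9(9z + 5)) < 50/(9·9z) = (50/81)/z.
Thus |(z - 5)/(9z + 5) − (1/9)| < ε whenever z > (50/81)/ε.
Take N_0 = (50/81)/ε. If z > N_0 then |(z - 5)/(9z + 5) − (1/9)| < (50/81)/z < ε.

N_0 = (50/81)/ε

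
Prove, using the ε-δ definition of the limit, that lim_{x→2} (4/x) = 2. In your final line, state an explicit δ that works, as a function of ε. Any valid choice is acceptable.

δ = min(1, (1/2)ε)

Let ε > 0. We seek δ > 0 such that 0 < |x − 2| < δ implies |4/x − 2| < ε.
|4/x − 2| = 4·|2 − x|/(2·|x|) = 4|x − 2|/(2|x|).
Restrict δ ≤ 1. Then |x − 2| < 1 gives |x| > 1, so 2|x| > 2.
Then |4/x − 2| < 4|x − 2|/2, which is < ε when |x − 2| < (1/2)ε.
Take δ = min(1, (1/2)ε). Then 0 < |x − 2| < δ gives both |x − 2| < 1 and |x − 2| < (1/2)ε, so |4/x − 2| < ε.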